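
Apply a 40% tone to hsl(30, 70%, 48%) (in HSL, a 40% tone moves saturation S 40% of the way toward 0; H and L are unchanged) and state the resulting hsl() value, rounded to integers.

S moves 40% from 70 toward 0: 70 − 28 = 42 → 42.
H and L are unchanged.

hsl(30, 42%, 48%)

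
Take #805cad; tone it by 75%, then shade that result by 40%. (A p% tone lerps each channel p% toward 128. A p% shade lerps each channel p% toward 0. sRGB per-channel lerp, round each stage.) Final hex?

#4d4753

#805cad is rgb(128, 92, 173).
Lerp each channel 75% toward 128:
  R: 128 + 0.75×(128−128) = 128 + 0 = 128 → 128
  G: 92 + 0.75×(128−92) = 92 + 27 = 119 → 119
  B: 173 + 0.75×(128−173) = 173 − 33.75 = 139.25 → 139
After the tone: rgb(128, 119, 139) = #80778b.
A 40% shade moves each channel 40% toward 0:
  R: 128 + 0.4×(0−128) = 128 − 51.2 = 76.8 → 77
  G: 119 + 0.4×(0−119) = 119 − 47.6 = 71.4 → 71
  B: 139 + 0.4×(0−139) = 139 − 55.6 = 83.4 → 83
rgb(77, 71, 83) = #4d4753.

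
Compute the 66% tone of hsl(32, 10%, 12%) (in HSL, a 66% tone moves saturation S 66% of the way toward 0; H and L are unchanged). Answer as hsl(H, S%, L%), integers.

S moves 66% from 10 toward 0: 10 − 6.6 = 3.4 → 3.
H and L are unchanged.

hsl(32, 3%, 12%)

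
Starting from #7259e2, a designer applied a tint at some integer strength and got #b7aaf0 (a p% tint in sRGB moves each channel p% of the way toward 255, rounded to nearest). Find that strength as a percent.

#7259e2 is rgb(114, 89, 226); #b7aaf0 is rgb(183, 170, 240).
On the G channel (widest range): 170 ≈ 89 + (p/100)(255 − 89), so p ≈ 100×(170 − 89)/(255 − 89) = 8100/166 = 48.80.
p = 49 reproduces all three channels after rounding.

49%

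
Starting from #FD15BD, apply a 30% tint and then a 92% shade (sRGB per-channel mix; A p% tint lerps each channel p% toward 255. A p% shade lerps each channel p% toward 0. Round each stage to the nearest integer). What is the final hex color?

#140711

#FD15BD is rgb(253, 21, 189).
Lerp each channel 30% toward 255:
  R: 253 + 0.3×(255−253) = 253 + 0.6 = 253.6 → 254
  G: 21 + 70.2 = 91.2 → 91
  B: 189 + 19.8 = 208.8 → 209
After the tint: rgb(254, 91, 209) = #FE5BD1.
Lerp each channel 92% toward 0:
  R: 254 + 0.92×(0−254) = 254 − 233.68 = 20.32 → 20
  G: 91 + 0.92×(0−91) = 91 − 83.72 = 7.28 → 7
  B: 209 − 192.28 = 16.72 → 17
rgb(20, 7, 17) = #140711.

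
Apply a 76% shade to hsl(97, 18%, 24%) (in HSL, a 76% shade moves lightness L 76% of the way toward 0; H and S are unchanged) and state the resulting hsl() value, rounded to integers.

hsl(97, 18%, 6%)

L moves 76% from 24 toward 0: 24 − 18.24 = 5.76 → 6.
H and S are unchanged.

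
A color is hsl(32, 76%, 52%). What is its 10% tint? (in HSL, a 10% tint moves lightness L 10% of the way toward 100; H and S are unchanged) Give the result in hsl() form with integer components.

hsl(32, 76%, 57%)

L moves 10% from 52 toward 100: 52 + 4.8 = 56.8 → 57.
H and S are unchanged.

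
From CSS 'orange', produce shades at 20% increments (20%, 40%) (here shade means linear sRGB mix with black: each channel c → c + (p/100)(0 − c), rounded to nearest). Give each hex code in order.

CSS orange is rgb(255, 165, 0).
20%: (255 − 51 = 204→204, 165 − 33 = 132→132, 0→0) → #CC8400
40%: (255 − 102 = 153→153, 165 − 66 = 99→99, 0→0) → #996300

#CC8400, #996300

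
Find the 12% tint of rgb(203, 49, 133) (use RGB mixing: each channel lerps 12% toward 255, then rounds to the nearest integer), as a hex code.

#d14a94

A 12% tint moves each channel 12% toward 255:
  R: 203 + 6.24 = 209.24 → 209
  G: 49 + 0.12×(255−49) = 49 + 24.72 = 73.72 → 74
  B: 133 + 0.12×(255−133) = 133 + 14.64 = 147.64 → 148
rgb(209, 74, 148) = #d14a94.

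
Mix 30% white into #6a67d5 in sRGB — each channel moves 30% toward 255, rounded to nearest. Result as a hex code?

#9795e2

#6a67d5 is rgb(106, 103, 213).
Lerp each channel 30% toward 255:
  R: 106 + 0.3×(255−106) = 106 + 44.7 = 150.7 → 151
  G: 103 + 0.3×(255−103) = 103 + 45.6 = 148.6 → 149
  B: 213 + 12.6 = 225.6 → 226
rgb(151, 149, 226) = #9795e2.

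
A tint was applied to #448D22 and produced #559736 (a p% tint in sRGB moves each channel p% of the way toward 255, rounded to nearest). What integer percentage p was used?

#448D22 is rgb(68, 141, 34); #559736 is rgb(85, 151, 54).
On the B channel (widest range): 54 ≈ 34 + (p/100)(255 − 34), so p ≈ 100×(54 − 34)/(255 − 34) = 2000/221 = 9.05.
p = 9 reproduces all three channels after rounding.

9%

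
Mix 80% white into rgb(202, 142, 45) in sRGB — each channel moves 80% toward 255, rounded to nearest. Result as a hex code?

#F4E8D5

An 80% tint moves each channel 80% toward 255:
  R: 202 + 42.4 = 244.4 → 244
  G: 142 + 90.4 = 232.4 → 232
  B: 45 + 168 = 213 → 213
rgb(244, 232, 213) = #F4E8D5.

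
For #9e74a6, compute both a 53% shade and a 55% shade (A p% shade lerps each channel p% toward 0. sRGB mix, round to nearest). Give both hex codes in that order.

#9e74a6 is rgb(158, 116, 166).
53% shade:
  R: 158 + 0.53×(0−158) = 158 − 83.74 = 74.26 → 74
  G: 116 − 61.48 = 54.52 → 55
  B: 166 + 0.53×(0−166) = 166 − 87.98 = 78.02 → 78
  → #4a374e
55% shade:
  R: 158 − 86.9 = 71.1 → 71
  G: 116 − 63.8 = 52.2 → 52
  B: 166 + 0.55×(0−166) = 166 − 91.3 = 74.7 → 75
  → #47344b

#4a374e, #47344b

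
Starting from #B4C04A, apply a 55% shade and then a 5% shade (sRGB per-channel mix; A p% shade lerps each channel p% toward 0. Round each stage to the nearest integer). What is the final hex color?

#4D521F

#B4C04A is rgb(180, 192, 74).
Per channel, c → c + 0.55(0 − c):
  R: 180 − 99 = 81 → 81
  G: 192 + 0.55×(0−192) = 192 − 105.6 = 86.4 → 86
  B: 74 − 40.7 = 33.3 → 33
After the shade: rgb(81, 86, 33) = #515621.
A 5% shade moves each channel 5% toward 0:
  R: 81 + 0.05×(0−81) = 81 − 4.05 = 76.95 → 77
  G: 86 + 0.05×(0−86) = 86 − 4.3 = 81.7 → 82
  B: 33 − 1.65 = 31.35 → 31
rgb(77, 82, 31) = #4D521F.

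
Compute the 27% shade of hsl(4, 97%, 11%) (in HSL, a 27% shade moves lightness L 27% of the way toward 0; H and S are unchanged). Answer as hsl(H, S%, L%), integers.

L moves 27% from 11 toward 0: 11 − 2.97 = 8.03 → 8.
H and S are unchanged.

hsl(4, 97%, 8%)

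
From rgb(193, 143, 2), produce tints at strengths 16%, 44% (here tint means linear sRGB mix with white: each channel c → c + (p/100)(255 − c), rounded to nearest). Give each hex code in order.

#CBA12A, #DCC071

16%: (193 + 9.92 = 202.92→203, 143 + 17.92 = 160.92→161, 2 + 40.48 = 42.48→42) → #CBA12A
44%: (193 + 27.28 = 220.28→220, 143 + 49.28 = 192.28→192, 2 + 111.32 = 113.32→113) → #DCC071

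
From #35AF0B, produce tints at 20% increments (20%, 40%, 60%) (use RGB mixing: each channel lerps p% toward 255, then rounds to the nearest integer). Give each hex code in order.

#5DBF3C, #86CF6D, #AEDF9D

#35AF0B is rgb(53, 175, 11).
20%: (53 + 40.4 = 93.4→93, 175 + 16 = 191→191, 11 + 48.8 = 59.8→60) → #5DBF3C
40%: (53 + 80.8 = 133.8→134, 175 + 32 = 207→207, 11 + 97.6 = 108.6→109) → #86CF6D
60%: (53 + 121.2 = 174.2→174, 175 + 48 = 223→223, 11 + 146.4 = 157.4→157) → #AEDF9D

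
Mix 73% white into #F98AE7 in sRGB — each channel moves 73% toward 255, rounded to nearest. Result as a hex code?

#F98AE7 is rgb(249, 138, 231).
Lerp each channel 73% toward 255:
  R: 249 + 0.73×(255−249) = 249 + 4.38 = 253.38 → 253
  G: 138 + 0.73×(255−138) = 138 + 85.41 = 223.41 → 223
  B: 231 + 17.52 = 248.52 → 249
rgb(253, 223, 249) = #FDDFF9.

#FDDFF9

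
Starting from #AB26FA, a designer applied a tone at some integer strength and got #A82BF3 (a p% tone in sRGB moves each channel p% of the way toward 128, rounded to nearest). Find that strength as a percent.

6%

#AB26FA is rgb(171, 38, 250); #A82BF3 is rgb(168, 43, 243).
On the B channel (widest range): 243 ≈ 250 + (p/100)(128 − 250), so p ≈ 100×(243 − 250)/(128 − 250) = -700/-122 = 5.74.
p = 6 reproduces all three channels after rounding.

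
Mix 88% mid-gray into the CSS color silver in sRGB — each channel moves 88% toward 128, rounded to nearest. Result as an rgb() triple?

rgb(136, 136, 136)

CSS silver is rgb(192, 192, 192).
Per channel, c → c + 0.88(128 − c):
  R: 192 − 56.32 = 135.68 → 136
  G: 192 − 56.32 = 135.68 → 136
  B: 192 + 0.88×(128−192) = 192 − 56.32 = 135.68 → 136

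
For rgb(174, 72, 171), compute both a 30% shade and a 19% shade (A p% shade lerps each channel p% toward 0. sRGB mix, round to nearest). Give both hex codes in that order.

#7a3278, #8d3a8b

30% shade:
  R: 174 − 52.2 = 121.8 → 122
  G: 72 + 0.3×(0−72) = 72 − 21.6 = 50.4 → 50
  B: 171 + 0.3×(0−171) = 171 − 51.3 = 119.7 → 120
  → #7a3278
19% shade:
  R: 174 + 0.19×(0−174) = 174 − 33.06 = 140.94 → 141
  G: 72 + 0.19×(0−72) = 72 − 13.68 = 58.32 → 58
  B: 171 − 32.49 = 138.51 → 139
  → #8d3a8b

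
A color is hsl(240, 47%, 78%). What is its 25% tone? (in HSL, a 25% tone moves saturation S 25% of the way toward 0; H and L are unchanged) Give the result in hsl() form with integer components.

S moves 25% from 47 toward 0: 47 − 11.75 = 35.25 → 35.
H and L are unchanged.

hsl(240, 35%, 78%)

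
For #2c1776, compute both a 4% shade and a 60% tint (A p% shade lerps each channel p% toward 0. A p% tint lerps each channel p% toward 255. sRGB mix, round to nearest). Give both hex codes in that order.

#2a1671, #aba2c8

#2c1776 is rgb(44, 23, 118).
4% shade:
  R: 44 + 0.04×(0−44) = 44 − 1.76 = 42.24 → 42
  G: 23 − 0.92 = 22.08 → 22
  B: 118 − 4.72 = 113.28 → 113
  → #2a1671
60% tint:
  R: 44 + 126.6 = 170.6 → 171
  G: 23 + 0.6×(255−23) = 23 + 139.2 = 162.2 → 162
  B: 118 + 0.6×(255−118) = 118 + 82.2 = 200.2 → 200
  → #aba2c8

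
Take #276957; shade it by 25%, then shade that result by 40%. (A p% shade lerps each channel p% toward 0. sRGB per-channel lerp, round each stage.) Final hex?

#112F27

#276957 is rgb(39, 105, 87).
Lerp each channel 25% toward 0:
  R: 39 + 0.25×(0−39) = 39 − 9.75 = 29.25 → 29
  G: 105 − 26.25 = 78.75 → 79
  B: 87 − 21.75 = 65.25 → 65
After the shade: rgb(29, 79, 65) = #1D4F41.
Per channel, c → c + 0.4(0 − c):
  R: 29 + 0.4×(0−29) = 29 − 11.6 = 17.4 → 17
  G: 79 + 0.4×(0−79) = 79 − 31.6 = 47.4 → 47
  B: 65 + 0.4×(0−65) = 65 − 26 = 39 → 39
rgb(17, 47, 39) = #112F27.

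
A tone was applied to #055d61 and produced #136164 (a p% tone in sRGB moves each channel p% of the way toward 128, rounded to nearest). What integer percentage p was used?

#055d61 is rgb(5, 93, 97); #136164 is rgb(19, 97, 100).
On the R channel (widest range): 19 ≈ 5 + (p/100)(128 − 5), so p ≈ 100×(19 − 5)/(128 − 5) = 1400/123 = 11.38.
p = 11 reproduces all three channels after rounding.

11%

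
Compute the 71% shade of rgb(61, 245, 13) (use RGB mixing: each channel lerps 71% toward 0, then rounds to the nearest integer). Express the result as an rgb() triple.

Lerp each channel 71% toward 0:
  R: 61 + 0.71×(0−61) = 61 − 43.31 = 17.69 → 18
  G: 245 − 173.95 = 71.05 → 71
  B: 13 − 9.23 = 3.77 → 4

rgb(18, 71, 4)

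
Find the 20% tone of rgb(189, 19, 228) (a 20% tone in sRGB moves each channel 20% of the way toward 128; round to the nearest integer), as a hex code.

A 20% tone moves each channel 20% toward 128:
  R: 189 − 12.2 = 176.8 → 177
  G: 19 + 21.8 = 40.8 → 41
  B: 228 − 20 = 208 → 208
rgb(177, 41, 208) = #B129D0.

#B129D0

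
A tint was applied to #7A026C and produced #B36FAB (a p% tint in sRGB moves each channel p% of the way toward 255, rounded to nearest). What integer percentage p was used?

#7A026C is rgb(122, 2, 108); #B36FAB is rgb(179, 111, 171).
On the G channel (widest range): 111 ≈ 2 + (p/100)(255 − 2), so p ≈ 100×(111 − 2)/(255 − 2) = 10900/253 = 43.08.
p = 43 reproduces all three channels after rounding.

43%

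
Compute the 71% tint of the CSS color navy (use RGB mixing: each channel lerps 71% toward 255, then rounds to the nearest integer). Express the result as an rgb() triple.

CSS navy is rgb(0, 0, 128).
A 71% tint moves each channel 71% toward 255:
  R: 0 + 0.71×(255−0) = 0 + 181.05 = 181.05 → 181
  G: 0 + 181.05 = 181.05 → 181
  B: 128 + 0.71×(255−128) = 128 + 90.17 = 218.17 → 218

rgb(181, 181, 218)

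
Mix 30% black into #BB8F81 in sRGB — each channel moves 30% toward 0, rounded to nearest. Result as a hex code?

#83645A

#BB8F81 is rgb(187, 143, 129).
Lerp each channel 30% toward 0:
  R: 187 + 0.3×(0−187) = 187 − 56.1 = 130.9 → 131
  G: 143 + 0.3×(0−143) = 143 − 42.9 = 100.1 → 100
  B: 129 + 0.3×(0−129) = 129 − 38.7 = 90.3 → 90
rgb(131, 100, 90) = #83645A.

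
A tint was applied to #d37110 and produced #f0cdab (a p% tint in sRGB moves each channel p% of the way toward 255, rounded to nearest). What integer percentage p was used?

65%

#d37110 is rgb(211, 113, 16); #f0cdab is rgb(240, 205, 171).
On the B channel (widest range): 171 ≈ 16 + (p/100)(255 − 16), so p ≈ 100×(171 − 16)/(255 − 16) = 15500/239 = 64.85.
p = 65 reproduces all three channels after rounding.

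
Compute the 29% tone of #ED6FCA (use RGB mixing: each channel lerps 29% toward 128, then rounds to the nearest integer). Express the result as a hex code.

#CD74B5

#ED6FCA is rgb(237, 111, 202).
Per channel, c → c + 0.29(128 − c):
  R: 237 + 0.29×(128−237) = 237 − 31.61 = 205.39 → 205
  G: 111 + 0.29×(128−111) = 111 + 4.93 = 115.93 → 116
  B: 202 + 0.29×(128−202) = 202 − 21.46 = 180.54 → 181
rgb(205, 116, 181) = #CD74B5.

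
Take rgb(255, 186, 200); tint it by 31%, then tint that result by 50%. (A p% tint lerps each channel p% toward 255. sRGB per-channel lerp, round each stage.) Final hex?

A 31% tint moves each channel 31% toward 255:
  R: 255 + 0.31×(255−255) = 255 + 0 = 255 → 255
  G: 186 + 0.31×(255−186) = 186 + 21.39 = 207.39 → 207
  B: 200 + 0.31×(255−200) = 200 + 17.05 = 217.05 → 217
After the tint: rgb(255, 207, 217) = #FFCFD9.
Per channel, c → c + 0.5(255 − c):
  R: 255 + 0.5×(255−255) = 255 + 0 = 255 → 255
  G: 207 + 0.5×(255−207) = 207 + 24 = 231 → 231
  B: 217 + 19 = 236 → 236
rgb(255, 231, 236) = #FFE7EC.

#FFE7EC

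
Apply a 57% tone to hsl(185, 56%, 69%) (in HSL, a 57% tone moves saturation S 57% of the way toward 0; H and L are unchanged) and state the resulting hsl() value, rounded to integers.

hsl(185, 24%, 69%)

S moves 57% from 56 toward 0: 56 − 31.92 = 24.08 → 24.
H and L are unchanged.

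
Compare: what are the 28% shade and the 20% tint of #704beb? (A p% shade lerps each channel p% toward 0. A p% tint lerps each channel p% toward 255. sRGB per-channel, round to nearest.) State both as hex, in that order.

#5136a9, #8d6fef

#704beb is rgb(112, 75, 235).
28% shade:
  R: 112 + 0.28×(0−112) = 112 − 31.36 = 80.64 → 81
  G: 75 − 21 = 54 → 54
  B: 235 + 0.28×(0−235) = 235 − 65.8 = 169.2 → 169
  → #5136a9
20% tint:
  R: 112 + 28.6 = 140.6 → 141
  G: 75 + 36 = 111 → 111
  B: 235 + 0.2×(255−235) = 235 + 4 = 239 → 239
  → #8d6fef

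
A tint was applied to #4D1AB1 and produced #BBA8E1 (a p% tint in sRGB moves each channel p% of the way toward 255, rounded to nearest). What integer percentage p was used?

#4D1AB1 is rgb(77, 26, 177); #BBA8E1 is rgb(187, 168, 225).
On the G channel (widest range): 168 ≈ 26 + (p/100)(255 − 26), so p ≈ 100×(168 − 26)/(255 − 26) = 14200/229 = 62.01.
p = 62 reproduces all three channels after rounding.

62%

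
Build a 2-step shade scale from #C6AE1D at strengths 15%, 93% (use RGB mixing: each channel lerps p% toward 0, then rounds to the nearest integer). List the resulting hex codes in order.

#A89419, #0E0C02

#C6AE1D is rgb(198, 174, 29).
15%: (198 − 29.7 = 168.3→168, 174 − 26.1 = 147.9→148, 29 − 4.35 = 24.65→25) → #A89419
93%: (198 − 184.14 = 13.86→14, 174 − 161.82 = 12.18→12, 29 − 26.97 = 2.03→2) → #0E0C02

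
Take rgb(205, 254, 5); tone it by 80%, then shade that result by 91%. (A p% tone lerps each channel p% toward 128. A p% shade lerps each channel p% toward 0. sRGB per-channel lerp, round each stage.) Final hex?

#0D0E09

An 80% tone moves each channel 80% toward 128:
  R: 205 + 0.8×(128−205) = 205 − 61.6 = 143.4 → 143
  G: 254 + 0.8×(128−254) = 254 − 100.8 = 153.2 → 153
  B: 5 + 98.4 = 103.4 → 103
After the tone: rgb(143, 153, 103) = #8F9967.
Lerp each channel 91% toward 0:
  R: 143 + 0.91×(0−143) = 143 − 130.13 = 12.87 → 13
  G: 153 − 139.23 = 13.77 → 14
  B: 103 − 93.73 = 9.27 → 9
rgb(13, 14, 9) = #0D0E09.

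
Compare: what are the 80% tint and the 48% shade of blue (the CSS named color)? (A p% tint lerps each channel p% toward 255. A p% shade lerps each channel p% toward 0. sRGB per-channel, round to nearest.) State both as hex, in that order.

CSS blue is rgb(0, 0, 255).
80% tint:
  R: 0 + 0.8×(255−0) = 0 + 204 = 204 → 204
  G: 0 + 0.8×(255−0) = 0 + 204 = 204 → 204
  B: 255 + 0.8×(255−255) = 255 + 0 = 255 → 255
  → #CCCCFF
48% shade:
  R: 0 + 0 = 0 → 0
  G: 0 + 0.48×(0−0) = 0 + 0 = 0 → 0
  B: 255 − 122.4 = 132.6 → 133
  → #000085

#CCCCFF, #000085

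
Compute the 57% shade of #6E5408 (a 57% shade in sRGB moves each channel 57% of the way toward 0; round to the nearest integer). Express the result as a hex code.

#6E5408 is rgb(110, 84, 8).
A 57% shade moves each channel 57% toward 0:
  R: 110 + 0.57×(0−110) = 110 − 62.7 = 47.3 → 47
  G: 84 + 0.57×(0−84) = 84 − 47.88 = 36.12 → 36
  B: 8 − 4.56 = 3.44 → 3
rgb(47, 36, 3) = #2F2403.

#2F2403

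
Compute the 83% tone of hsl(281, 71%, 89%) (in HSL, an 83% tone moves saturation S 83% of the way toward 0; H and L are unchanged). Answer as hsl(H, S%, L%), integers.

S moves 83% from 71 toward 0: 71 − 58.93 = 12.07 → 12.
H and L are unchanged.

hsl(281, 12%, 89%)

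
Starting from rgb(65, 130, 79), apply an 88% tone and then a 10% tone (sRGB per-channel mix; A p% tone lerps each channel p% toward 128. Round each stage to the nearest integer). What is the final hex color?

Lerp each channel 88% toward 128:
  R: 65 + 55.44 = 120.44 → 120
  G: 130 − 1.76 = 128.24 → 128
  B: 79 + 43.12 = 122.12 → 122
After the tone: rgb(120, 128, 122) = #78807A.
A 10% tone moves each channel 10% toward 128:
  R: 120 + 0.1×(128−120) = 120 + 0.8 = 120.8 → 121
  G: 128 + 0.1×(128−128) = 128 + 0 = 128 → 128
  B: 122 + 0.1×(128−122) = 122 + 0.6 = 122.6 → 123
rgb(121, 128, 123) = #79807B.

#79807B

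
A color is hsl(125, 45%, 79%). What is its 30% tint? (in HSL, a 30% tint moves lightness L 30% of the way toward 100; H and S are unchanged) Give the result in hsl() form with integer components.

hsl(125, 45%, 85%)

L moves 30% from 79 toward 100: 79 + 6.3 = 85.3 → 85.
H and S are unchanged.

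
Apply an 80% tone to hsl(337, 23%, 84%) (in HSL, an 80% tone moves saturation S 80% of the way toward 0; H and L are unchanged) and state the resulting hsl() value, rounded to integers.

S moves 80% from 23 toward 0: 23 − 18.4 = 4.6 → 5.
H and L are unchanged.

hsl(337, 5%, 84%)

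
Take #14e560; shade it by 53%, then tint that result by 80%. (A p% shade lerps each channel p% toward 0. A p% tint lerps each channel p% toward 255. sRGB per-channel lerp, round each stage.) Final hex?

#cee2d5

#14e560 is rgb(20, 229, 96).
A 53% shade moves each channel 53% toward 0:
  R: 20 + 0.53×(0−20) = 20 − 10.6 = 9.4 → 9
  G: 229 + 0.53×(0−229) = 229 − 121.37 = 107.63 → 108
  B: 96 + 0.53×(0−96) = 96 − 50.88 = 45.12 → 45
After the shade: rgb(9, 108, 45) = #096c2d.
Per channel, c → c + 0.8(255 − c):
  R: 9 + 0.8×(255−9) = 9 + 196.8 = 205.8 → 206
  G: 108 + 117.6 = 225.6 → 226
  B: 45 + 0.8×(255−45) = 45 + 168 = 213 → 213
rgb(206, 226, 213) = #cee2d5.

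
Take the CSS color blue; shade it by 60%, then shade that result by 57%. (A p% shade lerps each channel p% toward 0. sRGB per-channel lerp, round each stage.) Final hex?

CSS blue is rgb(0, 0, 255).
Lerp each channel 60% toward 0:
  R: 0 + 0.6×(0−0) = 0 + 0 = 0 → 0
  G: 0 + 0 = 0 → 0
  B: 255 − 153 = 102 → 102
After the shade: rgb(0, 0, 102) = #000066.
A 57% shade moves each channel 57% toward 0:
  R: 0 + 0.57×(0−0) = 0 + 0 = 0 → 0
  G: 0 + 0 = 0 → 0
  B: 102 − 58.14 = 43.86 → 44
rgb(0, 0, 44) = #00002C.

#00002C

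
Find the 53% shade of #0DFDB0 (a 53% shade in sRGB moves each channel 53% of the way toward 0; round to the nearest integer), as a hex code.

#0DFDB0 is rgb(13, 253, 176).
Per channel, c → c + 0.53(0 − c):
  R: 13 − 6.89 = 6.11 → 6
  G: 253 − 134.09 = 118.91 → 119
  B: 176 + 0.53×(0−176) = 176 − 93.28 = 82.72 → 83
rgb(6, 119, 83) = #067753.

#067753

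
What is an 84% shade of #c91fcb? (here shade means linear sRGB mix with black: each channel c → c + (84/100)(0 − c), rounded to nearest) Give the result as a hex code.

#c91fcb is rgb(201, 31, 203).
Per channel, c → c + 0.84(0 − c):
  R: 201 + 0.84×(0−201) = 201 − 168.84 = 32.16 → 32
  G: 31 − 26.04 = 4.96 → 5
  B: 203 + 0.84×(0−203) = 203 − 170.52 = 32.48 → 32
rgb(32, 5, 32) = #200520.

#200520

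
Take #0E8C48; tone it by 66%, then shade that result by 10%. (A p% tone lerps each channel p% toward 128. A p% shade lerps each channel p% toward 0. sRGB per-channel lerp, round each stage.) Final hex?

#0E8C48 is rgb(14, 140, 72).
Per channel, c → c + 0.66(128 − c):
  R: 14 + 0.66×(128−14) = 14 + 75.24 = 89.24 → 89
  G: 140 − 7.92 = 132.08 → 132
  B: 72 + 36.96 = 108.96 → 109
After the tone: rgb(89, 132, 109) = #59846D.
Per channel, c → c + 0.1(0 − c):
  R: 89 − 8.9 = 80.1 → 80
  G: 132 − 13.2 = 118.8 → 119
  B: 109 + 0.1×(0−109) = 109 − 10.9 = 98.1 → 98
rgb(80, 119, 98) = #507762.

#507762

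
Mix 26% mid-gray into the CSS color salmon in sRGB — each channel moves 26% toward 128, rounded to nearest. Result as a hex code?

CSS salmon is rgb(250, 128, 114).
A 26% tone moves each channel 26% toward 128:
  R: 250 + 0.26×(128−250) = 250 − 31.72 = 218.28 → 218
  G: 128 + 0.26×(128−128) = 128 + 0 = 128 → 128
  B: 114 + 3.64 = 117.64 → 118
rgb(218, 128, 118) = #DA8076.

#DA8076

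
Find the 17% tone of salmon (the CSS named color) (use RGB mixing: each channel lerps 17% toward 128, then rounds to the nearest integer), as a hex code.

#e58074

CSS salmon is rgb(250, 128, 114).
A 17% tone moves each channel 17% toward 128:
  R: 250 + 0.17×(128−250) = 250 − 20.74 = 229.26 → 229
  G: 128 + 0.17×(128−128) = 128 + 0 = 128 → 128
  B: 114 + 0.17×(128−114) = 114 + 2.38 = 116.38 → 116
rgb(229, 128, 116) = #e58074.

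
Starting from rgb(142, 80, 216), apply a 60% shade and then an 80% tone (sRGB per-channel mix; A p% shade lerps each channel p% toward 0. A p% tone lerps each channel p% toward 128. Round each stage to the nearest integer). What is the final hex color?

Per channel, c → c + 0.6(0 − c):
  R: 142 − 85.2 = 56.8 → 57
  G: 80 − 48 = 32 → 32
  B: 216 − 129.6 = 86.4 → 86
After the shade: rgb(57, 32, 86) = #392056.
Lerp each channel 80% toward 128:
  R: 57 + 56.8 = 113.8 → 114
  G: 32 + 0.8×(128−32) = 32 + 76.8 = 108.8 → 109
  B: 86 + 33.6 = 119.6 → 120
rgb(114, 109, 120) = #726d78.

#726d78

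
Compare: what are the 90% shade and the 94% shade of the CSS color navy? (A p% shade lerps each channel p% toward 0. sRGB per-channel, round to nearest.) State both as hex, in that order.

#00000D, #000008

CSS navy is rgb(0, 0, 128).
90% shade:
  R: 0 + 0.9×(0−0) = 0 + 0 = 0 → 0
  G: 0 + 0.9×(0−0) = 0 + 0 = 0 → 0
  B: 128 − 115.2 = 12.8 → 13
  → #00000D
94% shade:
  R: 0 + 0 = 0 → 0
  G: 0 + 0.94×(0−0) = 0 + 0 = 0 → 0
  B: 128 − 120.32 = 7.68 → 8
  → #000008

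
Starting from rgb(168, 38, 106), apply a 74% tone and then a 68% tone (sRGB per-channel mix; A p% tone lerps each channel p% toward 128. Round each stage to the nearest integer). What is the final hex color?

#83797e

Lerp each channel 74% toward 128:
  R: 168 + 0.74×(128−168) = 168 − 29.6 = 138.4 → 138
  G: 38 + 66.6 = 104.6 → 105
  B: 106 + 16.28 = 122.28 → 122
After the tone: rgb(138, 105, 122) = #8a697a.
Per channel, c → c + 0.68(128 − c):
  R: 138 − 6.8 = 131.2 → 131
  G: 105 + 15.64 = 120.64 → 121
  B: 122 + 4.08 = 126.08 → 126
rgb(131, 121, 126) = #83797e.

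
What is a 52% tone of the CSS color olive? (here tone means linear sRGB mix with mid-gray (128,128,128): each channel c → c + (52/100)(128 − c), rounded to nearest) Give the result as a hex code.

CSS olive is rgb(128, 128, 0).
A 52% tone moves each channel 52% toward 128:
  R: 128 + 0 = 128 → 128
  G: 128 + 0.52×(128−128) = 128 + 0 = 128 → 128
  B: 0 + 66.56 = 66.56 → 67
rgb(128, 128, 67) = #808043.

#808043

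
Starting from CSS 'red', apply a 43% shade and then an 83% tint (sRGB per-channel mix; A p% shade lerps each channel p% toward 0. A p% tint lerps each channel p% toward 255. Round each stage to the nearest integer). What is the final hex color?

#ECD4D4

CSS red is rgb(255, 0, 0).
Lerp each channel 43% toward 0:
  R: 255 + 0.43×(0−255) = 255 − 109.65 = 145.35 → 145
  G: 0 + 0.43×(0−0) = 0 + 0 = 0 → 0
  B: 0 + 0.43×(0−0) = 0 + 0 = 0 → 0
After the shade: rgb(145, 0, 0) = #910000.
Lerp each channel 83% toward 255:
  R: 145 + 0.83×(255−145) = 145 + 91.3 = 236.3 → 236
  G: 0 + 0.83×(255−0) = 0 + 211.65 = 211.65 → 212
  B: 0 + 0.83×(255−0) = 0 + 211.65 = 211.65 → 212
rgb(236, 212, 212) = #ECD4D4.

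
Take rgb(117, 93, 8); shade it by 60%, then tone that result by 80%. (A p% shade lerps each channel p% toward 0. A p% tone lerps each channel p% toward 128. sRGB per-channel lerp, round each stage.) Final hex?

#706E67

Per channel, c → c + 0.6(0 − c):
  R: 117 + 0.6×(0−117) = 117 − 70.2 = 46.8 → 47
  G: 93 − 55.8 = 37.2 → 37
  B: 8 + 0.6×(0−8) = 8 − 4.8 = 3.2 → 3
After the shade: rgb(47, 37, 3) = #2F2503.
Per channel, c → c + 0.8(128 − c):
  R: 47 + 0.8×(128−47) = 47 + 64.8 = 111.8 → 112
  G: 37 + 72.8 = 109.8 → 110
  B: 3 + 0.8×(128−3) = 3 + 100 = 103 → 103
rgb(112, 110, 103) = #706E67.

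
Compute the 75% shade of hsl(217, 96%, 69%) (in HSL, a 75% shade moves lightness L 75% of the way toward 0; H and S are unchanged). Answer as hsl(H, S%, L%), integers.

L moves 75% from 69 toward 0: 69 − 51.75 = 17.25 → 17.
H and S are unchanged.

hsl(217, 96%, 17%)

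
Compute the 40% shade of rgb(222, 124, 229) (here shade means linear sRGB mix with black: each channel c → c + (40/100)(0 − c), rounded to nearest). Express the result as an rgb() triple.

rgb(133, 74, 137)

Per channel, c → c + 0.4(0 − c):
  R: 222 + 0.4×(0−222) = 222 − 88.8 = 133.2 → 133
  G: 124 − 49.6 = 74.4 → 74
  B: 229 + 0.4×(0−229) = 229 − 91.6 = 137.4 → 137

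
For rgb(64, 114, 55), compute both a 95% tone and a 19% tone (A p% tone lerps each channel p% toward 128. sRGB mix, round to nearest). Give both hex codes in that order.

95% tone:
  R: 64 + 60.8 = 124.8 → 125
  G: 114 + 13.3 = 127.3 → 127
  B: 55 + 69.35 = 124.35 → 124
  → #7D7F7C
19% tone:
  R: 64 + 0.19×(128−64) = 64 + 12.16 = 76.16 → 76
  G: 114 + 0.19×(128−114) = 114 + 2.66 = 116.66 → 117
  B: 55 + 0.19×(128−55) = 55 + 13.87 = 68.87 → 69
  → #4C7545

#7D7F7C, #4C7545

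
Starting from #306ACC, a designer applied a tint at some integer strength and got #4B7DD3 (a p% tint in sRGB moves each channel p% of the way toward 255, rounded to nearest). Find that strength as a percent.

13%

#306ACC is rgb(48, 106, 204); #4B7DD3 is rgb(75, 125, 211).
On the R channel (widest range): 75 ≈ 48 + (p/100)(255 − 48), so p ≈ 100×(75 − 48)/(255 − 48) = 2700/207 = 13.04.
p = 13 reproduces all three channels after rounding.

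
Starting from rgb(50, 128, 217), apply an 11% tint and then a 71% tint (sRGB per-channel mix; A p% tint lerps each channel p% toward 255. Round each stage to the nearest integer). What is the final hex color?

Lerp each channel 11% toward 255:
  R: 50 + 0.11×(255−50) = 50 + 22.55 = 72.55 → 73
  G: 128 + 13.97 = 141.97 → 142
  B: 217 + 4.18 = 221.18 → 221
After the tint: rgb(73, 142, 221) = #498EDD.
Per channel, c → c + 0.71(255 − c):
  R: 73 + 0.71×(255−73) = 73 + 129.22 = 202.22 → 202
  G: 142 + 0.71×(255−142) = 142 + 80.23 = 222.23 → 222
  B: 221 + 24.14 = 245.14 → 245
rgb(202, 222, 245) = #CADEF5.

#CADEF5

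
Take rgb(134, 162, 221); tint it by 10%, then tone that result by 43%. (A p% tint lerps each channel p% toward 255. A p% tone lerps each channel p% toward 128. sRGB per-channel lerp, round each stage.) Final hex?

Lerp each channel 10% toward 255:
  R: 134 + 0.1×(255−134) = 134 + 12.1 = 146.1 → 146
  G: 162 + 9.3 = 171.3 → 171
  B: 221 + 3.4 = 224.4 → 224
After the tint: rgb(146, 171, 224) = #92ABE0.
Lerp each channel 43% toward 128:
  R: 146 + 0.43×(128−146) = 146 − 7.74 = 138.26 → 138
  G: 171 + 0.43×(128−171) = 171 − 18.49 = 152.51 → 153
  B: 224 − 41.28 = 182.72 → 183
rgb(138, 153, 183) = #8A99B7.

#8A99B7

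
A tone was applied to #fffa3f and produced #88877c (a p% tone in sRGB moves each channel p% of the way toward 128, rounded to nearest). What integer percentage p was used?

#fffa3f is rgb(255, 250, 63); #88877c is rgb(136, 135, 124).
On the R channel (widest range): 136 ≈ 255 + (p/100)(128 − 255), so p ≈ 100×(136 − 255)/(128 − 255) = -11900/-127 = 93.70.
p = 94 reproduces all three channels after rounding.

94%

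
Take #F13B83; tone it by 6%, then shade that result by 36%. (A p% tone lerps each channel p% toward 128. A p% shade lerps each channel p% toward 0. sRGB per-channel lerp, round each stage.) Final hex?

#962854

#F13B83 is rgb(241, 59, 131).
Lerp each channel 6% toward 128:
  R: 241 − 6.78 = 234.22 → 234
  G: 59 + 4.14 = 63.14 → 63
  B: 131 + 0.06×(128−131) = 131 − 0.18 = 130.82 → 131
After the tone: rgb(234, 63, 131) = #EA3F83.
Per channel, c → c + 0.36(0 − c):
  R: 234 + 0.36×(0−234) = 234 − 84.24 = 149.76 → 150
  G: 63 + 0.36×(0−63) = 63 − 22.68 = 40.32 → 40
  B: 131 − 47.16 = 83.84 → 84
rgb(150, 40, 84) = #962854.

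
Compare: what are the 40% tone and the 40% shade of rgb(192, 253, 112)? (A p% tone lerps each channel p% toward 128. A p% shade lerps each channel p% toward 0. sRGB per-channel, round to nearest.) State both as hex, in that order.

40% tone:
  R: 192 − 25.6 = 166.4 → 166
  G: 253 + 0.4×(128−253) = 253 − 50 = 203 → 203
  B: 112 + 6.4 = 118.4 → 118
  → #a6cb76
40% shade:
  R: 192 + 0.4×(0−192) = 192 − 76.8 = 115.2 → 115
  G: 253 + 0.4×(0−253) = 253 − 101.2 = 151.8 → 152
  B: 112 + 0.4×(0−112) = 112 − 44.8 = 67.2 → 67
  → #739843

#a6cb76, #739843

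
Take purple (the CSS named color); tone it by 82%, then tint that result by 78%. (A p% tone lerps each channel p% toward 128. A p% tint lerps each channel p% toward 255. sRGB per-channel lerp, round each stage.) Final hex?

CSS purple is rgb(128, 0, 128).
Lerp each channel 82% toward 128:
  R: 128 + 0 = 128 → 128
  G: 0 + 104.96 = 104.96 → 105
  B: 128 + 0.82×(128−128) = 128 + 0 = 128 → 128
After the tone: rgb(128, 105, 128) = #806980.
Lerp each channel 78% toward 255:
  R: 128 + 0.78×(255−128) = 128 + 99.06 = 227.06 → 227
  G: 105 + 117 = 222 → 222
  B: 128 + 0.78×(255−128) = 128 + 99.06 = 227.06 → 227
rgb(227, 222, 227) = #E3DEE3.

#E3DEE3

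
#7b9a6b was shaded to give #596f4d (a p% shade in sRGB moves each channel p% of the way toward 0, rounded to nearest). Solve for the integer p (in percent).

28%

#7b9a6b is rgb(123, 154, 107); #596f4d is rgb(89, 111, 77).
On the G channel (widest range): 111 ≈ 154 + (p/100)(0 − 154), so p ≈ 100×(111 − 154)/(0 − 154) = -4300/-154 = 27.92.
p = 28 reproduces all three channels after rounding.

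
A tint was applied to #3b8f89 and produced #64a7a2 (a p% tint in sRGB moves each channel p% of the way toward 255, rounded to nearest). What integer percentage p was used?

#3b8f89 is rgb(59, 143, 137); #64a7a2 is rgb(100, 167, 162).
On the R channel (widest range): 100 ≈ 59 + (p/100)(255 − 59), so p ≈ 100×(100 − 59)/(255 − 59) = 4100/196 = 20.92.
p = 21 reproduces all three channels after rounding.

21%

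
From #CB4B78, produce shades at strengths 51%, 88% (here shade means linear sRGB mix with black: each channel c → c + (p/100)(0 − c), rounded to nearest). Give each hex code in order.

#CB4B78 is rgb(203, 75, 120).
51%: (203 − 103.53 = 99.47→99, 75 − 38.25 = 36.75→37, 120 − 61.2 = 58.8→59) → #63253B
88%: (203 − 178.64 = 24.36→24, 75 − 66 = 9→9, 120 − 105.6 = 14.4→14) → #18090E

#63253B, #18090E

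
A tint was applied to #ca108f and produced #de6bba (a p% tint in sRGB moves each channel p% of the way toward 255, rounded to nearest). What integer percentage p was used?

#ca108f is rgb(202, 16, 143); #de6bba is rgb(222, 107, 186).
On the G channel (widest range): 107 ≈ 16 + (p/100)(255 − 16), so p ≈ 100×(107 − 16)/(255 − 16) = 9100/239 = 38.08.
p = 38 reproduces all three channels after rounding.

38%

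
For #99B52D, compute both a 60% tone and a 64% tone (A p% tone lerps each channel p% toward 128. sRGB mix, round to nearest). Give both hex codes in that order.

#8A955F, #899362

#99B52D is rgb(153, 181, 45).
60% tone:
  R: 153 − 15 = 138 → 138
  G: 181 + 0.6×(128−181) = 181 − 31.8 = 149.2 → 149
  B: 45 + 49.8 = 94.8 → 95
  → #8A955F
64% tone:
  R: 153 + 0.64×(128−153) = 153 − 16 = 137 → 137
  G: 181 − 33.92 = 147.08 → 147
  B: 45 + 0.64×(128−45) = 45 + 53.12 = 98.12 → 98
  → #899362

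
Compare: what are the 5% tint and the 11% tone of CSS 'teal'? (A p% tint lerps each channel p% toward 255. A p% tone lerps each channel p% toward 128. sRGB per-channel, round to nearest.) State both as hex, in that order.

CSS teal is rgb(0, 128, 128).
5% tint:
  R: 0 + 0.05×(255−0) = 0 + 12.75 = 12.75 → 13
  G: 128 + 0.05×(255−128) = 128 + 6.35 = 134.35 → 134
  B: 128 + 6.35 = 134.35 → 134
  → #0D8686
11% tone:
  R: 0 + 0.11×(128−0) = 0 + 14.08 = 14.08 → 14
  G: 128 + 0.11×(128−128) = 128 + 0 = 128 → 128
  B: 128 + 0.11×(128−128) = 128 + 0 = 128 → 128
  → #0E8080

#0D8686, #0E8080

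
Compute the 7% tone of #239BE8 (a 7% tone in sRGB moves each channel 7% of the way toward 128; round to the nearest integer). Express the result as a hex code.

#239BE8 is rgb(35, 155, 232).
A 7% tone moves each channel 7% toward 128:
  R: 35 + 0.07×(128−35) = 35 + 6.51 = 41.51 → 42
  G: 155 − 1.89 = 153.11 → 153
  B: 232 + 0.07×(128−232) = 232 − 7.28 = 224.72 → 225
rgb(42, 153, 225) = #2A99E1.

#2A99E1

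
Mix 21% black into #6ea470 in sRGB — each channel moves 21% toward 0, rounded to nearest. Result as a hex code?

#6ea470 is rgb(110, 164, 112).
A 21% shade moves each channel 21% toward 0:
  R: 110 + 0.21×(0−110) = 110 − 23.1 = 86.9 → 87
  G: 164 + 0.21×(0−164) = 164 − 34.44 = 129.56 → 130
  B: 112 + 0.21×(0−112) = 112 − 23.52 = 88.48 → 88
rgb(87, 130, 88) = #578258.

#578258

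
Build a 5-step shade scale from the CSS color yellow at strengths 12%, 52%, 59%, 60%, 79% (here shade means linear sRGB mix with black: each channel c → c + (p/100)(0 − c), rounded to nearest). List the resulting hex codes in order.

CSS yellow is rgb(255, 255, 0).
12%: (255 − 30.6 = 224.4→224, 255 − 30.6 = 224.4→224, 0→0) → #e0e000
52%: (255 − 132.6 = 122.4→122, 255 − 132.6 = 122.4→122, 0→0) → #7a7a00
59%: (255 − 150.45 = 104.55→105, 255 − 150.45 = 104.55→105, 0→0) → #696900
60%: (255 − 153 = 102→102, 255 − 153 = 102→102, 0→0) → #666600
79%: (255 − 201.45 = 53.55→54, 255 − 201.45 = 53.55→54, 0→0) → #363600

#e0e000, #7a7a00, #696900, #666600, #363600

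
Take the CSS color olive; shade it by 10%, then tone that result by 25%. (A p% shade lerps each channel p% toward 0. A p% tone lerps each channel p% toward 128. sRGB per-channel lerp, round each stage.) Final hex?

#767620

CSS olive is rgb(128, 128, 0).
Lerp each channel 10% toward 0:
  R: 128 + 0.1×(0−128) = 128 − 12.8 = 115.2 → 115
  G: 128 − 12.8 = 115.2 → 115
  B: 0 + 0.1×(0−0) = 0 + 0 = 0 → 0
After the shade: rgb(115, 115, 0) = #737300.
Per channel, c → c + 0.25(128 − c):
  R: 115 + 0.25×(128−115) = 115 + 3.25 = 118.25 → 118
  G: 115 + 0.25×(128−115) = 115 + 3.25 = 118.25 → 118
  B: 0 + 0.25×(128−0) = 0 + 32 = 32 → 32
rgb(118, 118, 32) = #767620.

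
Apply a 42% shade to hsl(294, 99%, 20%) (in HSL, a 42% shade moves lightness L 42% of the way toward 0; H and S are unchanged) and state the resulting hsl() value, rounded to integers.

hsl(294, 99%, 12%)

L moves 42% from 20 toward 0: 20 − 8.4 = 11.6 → 12.
H and S are unchanged.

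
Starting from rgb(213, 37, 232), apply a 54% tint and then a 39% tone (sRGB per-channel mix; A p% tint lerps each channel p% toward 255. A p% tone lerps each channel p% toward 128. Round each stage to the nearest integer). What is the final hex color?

#c290c7

A 54% tint moves each channel 54% toward 255:
  R: 213 + 0.54×(255−213) = 213 + 22.68 = 235.68 → 236
  G: 37 + 117.72 = 154.72 → 155
  B: 232 + 0.54×(255−232) = 232 + 12.42 = 244.42 → 244
After the tint: rgb(236, 155, 244) = #ec9bf4.
Lerp each channel 39% toward 128:
  R: 236 + 0.39×(128−236) = 236 − 42.12 = 193.88 → 194
  G: 155 + 0.39×(128−155) = 155 − 10.53 = 144.47 → 144
  B: 244 + 0.39×(128−244) = 244 − 45.24 = 198.76 → 199
rgb(194, 144, 199) = #c290c7.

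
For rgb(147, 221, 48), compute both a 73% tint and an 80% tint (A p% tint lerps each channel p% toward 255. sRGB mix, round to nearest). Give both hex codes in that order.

#E2F6C7, #E9F8D6

73% tint:
  R: 147 + 0.73×(255−147) = 147 + 78.84 = 225.84 → 226
  G: 221 + 0.73×(255−221) = 221 + 24.82 = 245.82 → 246
  B: 48 + 0.73×(255−48) = 48 + 151.11 = 199.11 → 199
  → #E2F6C7
80% tint:
  R: 147 + 86.4 = 233.4 → 233
  G: 221 + 0.8×(255−221) = 221 + 27.2 = 248.2 → 248
  B: 48 + 165.6 = 213.6 → 214
  → #E9F8D6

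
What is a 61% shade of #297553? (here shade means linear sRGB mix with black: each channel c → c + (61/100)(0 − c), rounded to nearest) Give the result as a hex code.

#297553 is rgb(41, 117, 83).
Lerp each channel 61% toward 0:
  R: 41 − 25.01 = 15.99 → 16
  G: 117 + 0.61×(0−117) = 117 − 71.37 = 45.63 → 46
  B: 83 + 0.61×(0−83) = 83 − 50.63 = 32.37 → 32
rgb(16, 46, 32) = #102E20.

#102E20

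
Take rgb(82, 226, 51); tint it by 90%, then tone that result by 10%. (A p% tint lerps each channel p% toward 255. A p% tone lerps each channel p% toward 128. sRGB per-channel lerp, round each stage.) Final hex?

Per channel, c → c + 0.9(255 − c):
  R: 82 + 0.9×(255−82) = 82 + 155.7 = 237.7 → 238
  G: 226 + 26.1 = 252.1 → 252
  B: 51 + 0.9×(255−51) = 51 + 183.6 = 234.6 → 235
After the tint: rgb(238, 252, 235) = #eefceb.
Lerp each channel 10% toward 128:
  R: 238 + 0.1×(128−238) = 238 − 11 = 227 → 227
  G: 252 + 0.1×(128−252) = 252 − 12.4 = 239.6 → 240
  B: 235 + 0.1×(128−235) = 235 − 10.7 = 224.3 → 224
rgb(227, 240, 224) = #e3f0e0.

#e3f0e0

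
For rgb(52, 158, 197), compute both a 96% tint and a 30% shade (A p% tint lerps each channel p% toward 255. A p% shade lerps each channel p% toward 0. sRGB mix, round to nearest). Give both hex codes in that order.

96% tint:
  R: 52 + 194.88 = 246.88 → 247
  G: 158 + 93.12 = 251.12 → 251
  B: 197 + 55.68 = 252.68 → 253
  → #f7fbfd
30% shade:
  R: 52 + 0.3×(0−52) = 52 − 15.6 = 36.4 → 36
  G: 158 + 0.3×(0−158) = 158 − 47.4 = 110.6 → 111
  B: 197 + 0.3×(0−197) = 197 − 59.1 = 137.9 → 138
  → #246f8a

#f7fbfd, #246f8a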